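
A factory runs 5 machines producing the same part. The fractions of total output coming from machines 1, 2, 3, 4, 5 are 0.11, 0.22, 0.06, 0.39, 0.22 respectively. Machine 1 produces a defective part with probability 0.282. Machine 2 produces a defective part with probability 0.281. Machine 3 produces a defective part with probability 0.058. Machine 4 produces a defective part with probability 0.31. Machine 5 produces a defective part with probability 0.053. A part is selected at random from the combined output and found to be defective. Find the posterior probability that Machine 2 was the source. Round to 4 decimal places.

P(defective|M1) = 0.282; P(defective|M2) = 0.281; P(defective|M3) = 0.058; P(defective|M4) = 0.31; P(defective|M5) = 0.053.
Prior × likelihood for each source: 0.11·0.282=0.03102, 0.22·0.281=0.06182, 0.06·0.058=0.003480, 0.39·0.31=0.1209, 0.22·0.053=0.01166. Summing gives P(defective) = 0.22888.
P(Machine 2 | defective) = 0.06182 / 0.22888 = 0.2701.

Posterior probability ≈ 0.2701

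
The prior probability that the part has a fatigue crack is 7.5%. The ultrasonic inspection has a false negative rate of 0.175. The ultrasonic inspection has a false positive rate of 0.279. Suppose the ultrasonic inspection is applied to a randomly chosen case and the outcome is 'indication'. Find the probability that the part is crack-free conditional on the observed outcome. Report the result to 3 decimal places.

P(¬H | E) ≈ 0.807

Write H for 'the part has a fatigue crack'. Prior odds H:¬H = 0.075/0.925 = 0.081081. For the 'indication' outcome, the likelihood ratio is 0.825/0.279 = 2.9570.
Posterior odds = 0.081081 × 2.9570 = 0.23976, so P(H|E) = 0.23976/(1+0.23976) = 0.193. Then P(¬H|E) = 1 − 0.193 = 0.807.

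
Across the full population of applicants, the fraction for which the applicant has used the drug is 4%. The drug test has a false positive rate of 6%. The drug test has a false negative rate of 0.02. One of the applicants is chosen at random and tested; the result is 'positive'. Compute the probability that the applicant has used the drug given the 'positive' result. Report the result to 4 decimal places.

Let H be the event that the applicant has used the drug. P(H) = 0.04, so P(¬H) = 0.96. With E the 'positive' result, P(E|H) = 0.98 and P(E|¬H) = 0.06.
P(E) = 0.98·0.04 + 0.06·0.96 = 0.039200 + 0.057600 = 0.096800.
By Bayes' theorem, P(H|E) = 0.039200 / 0.096800 = 0.4050.

P(H | E) ≈ 0.4050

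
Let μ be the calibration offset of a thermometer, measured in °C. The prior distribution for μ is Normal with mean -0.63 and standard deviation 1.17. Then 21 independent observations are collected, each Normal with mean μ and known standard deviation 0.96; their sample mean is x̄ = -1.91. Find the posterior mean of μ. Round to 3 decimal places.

Prior precision 1/τ₀² = 1/1.17² = 0.730514; data precision n/σ² = 21/0.96² = 22.7865.
Posterior precision = 0.730514 + 22.7865 = 23.5170.
Posterior mean = (0.730514·-0.63 + 22.7865·-1.91) / 23.5170 = -1.870.

Posterior mean ≈ -1.870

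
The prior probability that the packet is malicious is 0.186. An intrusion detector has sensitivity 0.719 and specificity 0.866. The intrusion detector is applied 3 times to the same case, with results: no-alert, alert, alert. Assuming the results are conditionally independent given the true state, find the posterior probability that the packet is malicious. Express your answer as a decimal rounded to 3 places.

Posterior P(H) ≈ 0.681

With H the event that the packet is malicious, the joint likelihood of the observed sequence is P(data|H) = 0.281·0.719·0.719 = 0.14527 and P(data|¬H) = 0.866·0.134·0.134 = 0.015550.
Bayes: P(H|data) = 0.186·0.14527 / (0.186·0.14527 + 0.814·0.015550) = 0.027019/0.039677 = 0.6810.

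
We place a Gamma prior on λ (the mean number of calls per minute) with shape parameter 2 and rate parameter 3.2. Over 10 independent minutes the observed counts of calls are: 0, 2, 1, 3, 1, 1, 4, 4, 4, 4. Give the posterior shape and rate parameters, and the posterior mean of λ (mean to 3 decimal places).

Posterior: Gamma(shape=26, rate=13.2); mean ≈ 1.970

The Poisson likelihood adds the total count to the shape and the number of exposure periods to the rate. Here ∑xᵢ = 24 and n = 10, so shape 2→26 and rate 3.2→13.2.
E[λ | data] = 26/13.2 = 1.970.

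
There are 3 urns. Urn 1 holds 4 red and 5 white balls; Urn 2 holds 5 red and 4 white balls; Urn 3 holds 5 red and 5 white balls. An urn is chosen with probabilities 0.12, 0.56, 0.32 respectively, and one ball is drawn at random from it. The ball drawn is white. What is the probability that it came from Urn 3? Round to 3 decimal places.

P(white|Urn 1) = 0.5556; P(white|Urn 2) = 0.4444; P(white|Urn 3) = 0.5.
Prior × likelihood for each source: 0.12·0.5556=0.06667, 0.56·0.4444=0.2489, 0.32·0.5=0.1600. Summing gives P(white) = 0.47556.
P(Urn 3 | white) = 0.1600 / 0.47556 = 0.336.

Posterior probability ≈ 0.336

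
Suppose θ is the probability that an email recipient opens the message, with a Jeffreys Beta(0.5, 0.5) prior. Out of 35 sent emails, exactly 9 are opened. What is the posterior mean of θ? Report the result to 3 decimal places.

The binomial likelihood is conjugate to the Beta prior: with 9 successes and 26 failures, the posterior is Beta(0.5+9, 0.5+26) = Beta(9.5, 26.5).
E[θ | data] = 9.5/(9.5+26.5) = 0.264.

Posterior mean ≈ 0.264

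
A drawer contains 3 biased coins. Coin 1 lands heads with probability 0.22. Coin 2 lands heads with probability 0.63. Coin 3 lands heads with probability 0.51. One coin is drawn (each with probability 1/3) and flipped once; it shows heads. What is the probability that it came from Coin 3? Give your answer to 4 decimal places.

Posterior probability ≈ 0.3750

Tabulate prior·likelihood by source: [1] prior 0.333333, lik 0.22, product 0.07333; [2] prior 0.333333, lik 0.63, product 0.2100; [3] prior 0.333333, lik 0.51, product 0.1700.
Normalizing constant = 0.45333; the posterior for Coin 3 is its product over the sum, 0.1700/0.45333 = 0.3750.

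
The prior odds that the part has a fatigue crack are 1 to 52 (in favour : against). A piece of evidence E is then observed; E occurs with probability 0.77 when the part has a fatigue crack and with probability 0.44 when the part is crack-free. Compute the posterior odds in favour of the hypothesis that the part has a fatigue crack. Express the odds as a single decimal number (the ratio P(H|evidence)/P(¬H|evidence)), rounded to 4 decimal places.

Prior odds = 1/52 = 0.019231.
Likelihood ratio for E = 0.77/0.44 = 1.7500.
Posterior odds = prior odds × LR = 0.033654.

Posterior odds ≈ 0.0337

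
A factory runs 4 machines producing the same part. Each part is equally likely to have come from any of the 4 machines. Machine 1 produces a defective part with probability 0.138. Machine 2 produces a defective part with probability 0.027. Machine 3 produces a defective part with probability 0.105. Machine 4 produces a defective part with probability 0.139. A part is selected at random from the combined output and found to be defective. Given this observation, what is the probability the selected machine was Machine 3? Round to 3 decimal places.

Tabulate prior·likelihood by source: [1] prior 0.25, lik 0.138, product 0.03450; [2] prior 0.25, lik 0.027, product 0.006750; [3] prior 0.25, lik 0.105, product 0.02625; [4] prior 0.25, lik 0.139, product 0.03475.
Normalizing constant = 0.10225; the posterior for Machine 3 is its product over the sum, 0.02625/0.10225 = 0.257.

Posterior probability ≈ 0.257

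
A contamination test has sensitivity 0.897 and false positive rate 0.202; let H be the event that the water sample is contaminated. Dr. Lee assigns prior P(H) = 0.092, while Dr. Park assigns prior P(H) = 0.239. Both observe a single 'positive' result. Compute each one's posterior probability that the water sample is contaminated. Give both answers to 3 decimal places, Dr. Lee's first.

The likelihood ratio for a 'positive' result is 0.897/0.202 = 4.4406.
Dr. Lee: prior odds 0.092/0.908 = 0.10132; posterior odds 0.44993; posterior probability 0.310.
Dr. Park: prior odds 0.239/0.761 = 0.31406; posterior odds 1.3946; posterior probability 0.582.

Dr. Lee: 0.310; Dr. Park: 0.582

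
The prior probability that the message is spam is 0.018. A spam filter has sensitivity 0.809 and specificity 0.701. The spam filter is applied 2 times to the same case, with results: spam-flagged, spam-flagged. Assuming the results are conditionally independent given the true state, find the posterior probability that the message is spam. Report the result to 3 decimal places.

Posterior P(H) ≈ 0.118

With H the event that the message is spam, the joint likelihood of the observed sequence is P(data|H) = 0.809·0.809 = 0.65448 and P(data|¬H) = 0.299·0.299 = 0.089401.
Bayes: P(H|data) = 0.018·0.65448 / (0.018·0.65448 + 0.982·0.089401) = 0.011781/0.099572 = 0.1183.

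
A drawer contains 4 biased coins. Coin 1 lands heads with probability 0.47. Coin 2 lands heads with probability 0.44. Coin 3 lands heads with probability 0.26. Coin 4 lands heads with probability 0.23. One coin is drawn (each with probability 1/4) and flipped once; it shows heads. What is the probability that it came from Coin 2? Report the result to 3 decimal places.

Posterior probability ≈ 0.314

Tabulate prior·likelihood by source: [1] prior 0.25, lik 0.47, product 0.1175; [2] prior 0.25, lik 0.44, product 0.1100; [3] prior 0.25, lik 0.26, product 0.06500; [4] prior 0.25, lik 0.23, product 0.05750.
Normalizing constant = 0.35000; the posterior for Coin 2 is its product over the sum, 0.1100/0.35000 = 0.314.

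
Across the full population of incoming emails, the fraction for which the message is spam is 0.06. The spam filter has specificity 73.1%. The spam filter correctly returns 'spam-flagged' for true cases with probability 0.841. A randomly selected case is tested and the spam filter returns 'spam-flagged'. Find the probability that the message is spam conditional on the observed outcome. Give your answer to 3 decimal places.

Write H for 'the message is spam'. Prior odds H:¬H = 0.06/0.94 = 0.063830. For the 'spam-flagged' outcome, the likelihood ratio is 0.841/0.269 = 3.1264.
Posterior odds = 0.063830 × 3.1264 = 0.19956, so P(H|E) = 0.19956/(1+0.19956) = 0.166.

P(H | E) ≈ 0.166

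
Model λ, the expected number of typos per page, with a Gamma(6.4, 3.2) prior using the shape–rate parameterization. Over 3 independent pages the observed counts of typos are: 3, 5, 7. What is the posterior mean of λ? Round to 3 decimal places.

Posterior mean ≈ 3.452

The Poisson likelihood adds the total count to the shape and the number of exposure periods to the rate. Here ∑xᵢ = 15 and n = 3, so shape 6.4→21.4 and rate 3.2→6.2.
Posterior mean = shape/rate = 21.4/6.2 = 3.452.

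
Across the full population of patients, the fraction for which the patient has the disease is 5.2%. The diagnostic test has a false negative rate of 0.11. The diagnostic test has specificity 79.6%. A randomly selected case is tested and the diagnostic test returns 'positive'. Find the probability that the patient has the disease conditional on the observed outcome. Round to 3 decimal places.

P(H | E) ≈ 0.193

Write H for 'the patient has the disease'. Prior odds H:¬H = 0.052/0.948 = 0.054852. For the 'positive' outcome, the likelihood ratio is 0.89/0.204 = 4.3627.
Posterior odds = 0.054852 × 4.3627 = 0.23931, so P(H|E) = 0.23931/(1+0.23931) = 0.193.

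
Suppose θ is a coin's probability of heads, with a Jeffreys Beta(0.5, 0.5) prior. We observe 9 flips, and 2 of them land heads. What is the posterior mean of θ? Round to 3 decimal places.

Posterior mean ≈ 0.250

The binomial likelihood is conjugate to the Beta prior: with 2 successes and 7 failures, the posterior is Beta(0.5+2, 0.5+7) = Beta(2.5, 7.5).
E[θ | data] = 2.5/(2.5+7.5) = 0.250.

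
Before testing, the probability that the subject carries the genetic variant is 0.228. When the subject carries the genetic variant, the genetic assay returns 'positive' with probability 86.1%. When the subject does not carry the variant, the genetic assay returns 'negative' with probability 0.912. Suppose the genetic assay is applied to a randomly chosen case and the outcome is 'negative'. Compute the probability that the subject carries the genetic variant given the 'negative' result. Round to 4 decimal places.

Write H for 'the subject carries the genetic variant'. Prior odds H:¬H = 0.228/0.772 = 0.29534. For the 'negative' outcome, the likelihood ratio is 0.139/0.912 = 0.15241.
Posterior odds = 0.29534 × 0.15241 = 0.045013, so P(H|E) = 0.045013/(1+0.045013) = 0.0431.

P(H | E) ≈ 0.0431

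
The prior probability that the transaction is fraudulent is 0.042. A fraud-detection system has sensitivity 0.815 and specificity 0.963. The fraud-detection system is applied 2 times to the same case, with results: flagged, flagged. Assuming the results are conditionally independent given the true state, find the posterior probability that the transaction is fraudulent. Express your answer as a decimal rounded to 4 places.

Let H be the event that the transaction is fraudulent; start with P(H) = 0.042. P('flagged'|H) = 0.815, P('flagged'|¬H) = 0.037.
Update on result 1 ('flagged'): P(H) ← 0.815·0.0420 / (0.815·0.0420 + 0.037·0.9580) = 0.034230/0.069676 = 0.4913.
Update on result 2 ('flagged'): P(H) ← 0.815·0.4913 / (0.815·0.4913 + 0.037·0.5087) = 0.40039/0.41921 = 0.9551.

Posterior P(H) ≈ 0.9551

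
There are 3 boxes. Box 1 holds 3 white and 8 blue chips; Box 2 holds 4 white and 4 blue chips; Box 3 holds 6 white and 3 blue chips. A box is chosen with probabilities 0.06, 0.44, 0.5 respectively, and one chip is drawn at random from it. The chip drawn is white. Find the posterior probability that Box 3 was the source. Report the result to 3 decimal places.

Posterior probability ≈ 0.585

P(white|Box 1) = 0.2727; P(white|Box 2) = 0.5; P(white|Box 3) = 0.6667.
Prior × likelihood for each source: 0.06·0.2727=0.01636, 0.44·0.5=0.2200, 0.5·0.6667=0.3333. Summing gives P(white) = 0.56970.
P(Box 3 | white) = 0.3333 / 0.56970 = 0.585.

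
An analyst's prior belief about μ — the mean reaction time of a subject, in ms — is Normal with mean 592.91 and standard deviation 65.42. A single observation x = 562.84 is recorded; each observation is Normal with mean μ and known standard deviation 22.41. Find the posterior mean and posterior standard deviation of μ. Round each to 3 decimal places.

Posterior mean ≈ 565.998; posterior SD ≈ 21.201

With known σ, the Normal prior is conjugate. Weight on the data is w = (n/σ²)/(n/σ² + 1/τ₀²) = 0.00199121/(0.00199121+0.00023366) = 0.89498.
Posterior mean = w·x̄ + (1−w)·μ₀ = 0.89498·562.84 + 0.10502·592.91 = 565.998. Posterior variance = 1/(0.00199121+0.00023366) = 449.466, so SD = 21.201.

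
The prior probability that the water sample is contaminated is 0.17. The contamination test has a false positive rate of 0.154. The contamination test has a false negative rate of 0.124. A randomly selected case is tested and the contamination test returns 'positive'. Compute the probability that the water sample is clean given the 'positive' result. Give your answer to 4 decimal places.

P(¬H | E) ≈ 0.4619

Write H for 'the water sample is contaminated'. Prior odds H:¬H = 0.17/0.83 = 0.20482. For the 'positive' outcome, the likelihood ratio is 0.876/0.154 = 5.6883.
Posterior odds = 0.20482 × 5.6883 = 1.1651, so P(H|E) = 1.1651/(1+1.1651) = 0.5381. Then P(¬H|E) = 1 − 0.5381 = 0.4619.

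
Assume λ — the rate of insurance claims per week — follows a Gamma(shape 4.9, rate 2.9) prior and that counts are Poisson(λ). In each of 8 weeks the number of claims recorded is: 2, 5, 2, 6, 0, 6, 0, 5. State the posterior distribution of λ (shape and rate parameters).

The Poisson likelihood adds the total count to the shape and the number of exposure periods to the rate. Here ∑xᵢ = 26 and n = 8, so shape 4.9→30.9 and rate 2.9→10.9.

Posterior: Gamma(shape=30.9, rate=10.9)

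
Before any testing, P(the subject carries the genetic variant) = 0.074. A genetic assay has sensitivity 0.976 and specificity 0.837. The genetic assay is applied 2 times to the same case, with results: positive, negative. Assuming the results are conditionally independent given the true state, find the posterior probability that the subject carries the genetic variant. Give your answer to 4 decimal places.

Posterior P(H) ≈ 0.0135

With H the event that the subject carries the genetic variant, the joint likelihood of the observed sequence is P(data|H) = 0.976·0.024 = 0.023424 and P(data|¬H) = 0.163·0.837 = 0.13643.
Bayes: P(H|data) = 0.074·0.023424 / (0.074·0.023424 + 0.926·0.13643) = 0.0017334/0.12807 = 0.0135.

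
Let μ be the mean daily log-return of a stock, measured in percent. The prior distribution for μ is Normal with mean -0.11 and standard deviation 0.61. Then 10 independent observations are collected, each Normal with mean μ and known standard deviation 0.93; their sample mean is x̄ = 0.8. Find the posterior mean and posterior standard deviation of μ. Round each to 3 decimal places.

Posterior mean ≈ 0.628; posterior SD ≈ 0.265

Prior precision 1/τ₀² = 1/0.61² = 2.68745; data precision n/σ² = 10/0.93² = 11.5620.
Posterior precision = 2.68745 + 11.5620 = 14.2495, giving posterior SD = 1/√14.2495 = 0.265.
Posterior mean = (2.68745·-0.11 + 11.5620·0.8) / 14.2495 = 0.628.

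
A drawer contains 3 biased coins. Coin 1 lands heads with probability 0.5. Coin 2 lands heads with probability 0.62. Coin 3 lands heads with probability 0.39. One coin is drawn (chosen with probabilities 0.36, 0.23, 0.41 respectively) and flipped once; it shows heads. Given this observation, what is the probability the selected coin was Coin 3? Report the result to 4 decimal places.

Posterior probability ≈ 0.3314

Tabulate prior·likelihood by source: [1] prior 0.36, lik 0.5, product 0.1800; [2] prior 0.23, lik 0.62, product 0.1426; [3] prior 0.41, lik 0.39, product 0.1599.
Normalizing constant = 0.48250; the posterior for Coin 3 is its product over the sum, 0.1599/0.48250 = 0.3314.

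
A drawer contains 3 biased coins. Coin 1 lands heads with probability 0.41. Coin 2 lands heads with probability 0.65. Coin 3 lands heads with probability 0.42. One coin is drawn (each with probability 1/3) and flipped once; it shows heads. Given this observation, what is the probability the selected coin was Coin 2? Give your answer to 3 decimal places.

Posterior probability ≈ 0.439

P(heads|C1) = 0.41; P(heads|C2) = 0.65; P(heads|C3) = 0.42.
Prior × likelihood for each source: 0.333333·0.41=0.1367, 0.333333·0.65=0.2167, 0.333333·0.42=0.1400. Summing gives P(heads) = 0.49333.
P(Coin 2 | heads) = 0.2167 / 0.49333 = 0.439.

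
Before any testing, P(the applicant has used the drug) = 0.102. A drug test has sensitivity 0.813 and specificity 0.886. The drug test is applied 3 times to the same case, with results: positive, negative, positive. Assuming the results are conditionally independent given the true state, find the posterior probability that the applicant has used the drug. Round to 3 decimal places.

Posterior P(H) ≈ 0.549

Let H be the event that the applicant has used the drug; start with P(H) = 0.102. P('positive'|H) = 0.813, P('positive'|¬H) = 0.114.
Update on result 1 ('positive'): P(H) ← 0.813·0.1020 / (0.813·0.1020 + 0.114·0.8980) = 0.082926/0.18530 = 0.4475.
Update on result 2 ('negative'): P(H) ← 0.187·0.4475 / (0.187·0.4475 + 0.886·0.5525) = 0.083688/0.57318 = 0.1460.
Update on result 3 ('positive'): P(H) ← 0.813·0.1460 / (0.813·0.1460 + 0.114·0.8540) = 0.11870/0.21606 = 0.5494.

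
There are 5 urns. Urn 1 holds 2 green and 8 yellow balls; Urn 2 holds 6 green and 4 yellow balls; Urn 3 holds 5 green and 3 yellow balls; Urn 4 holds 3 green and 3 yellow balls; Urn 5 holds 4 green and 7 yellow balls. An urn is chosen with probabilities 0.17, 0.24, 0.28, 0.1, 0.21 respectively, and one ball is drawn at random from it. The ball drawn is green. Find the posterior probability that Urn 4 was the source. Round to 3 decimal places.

P(green|Urn 1) = 0.2; P(green|Urn 2) = 0.6; P(green|Urn 3) = 0.625; P(green|Urn 4) = 0.5; P(green|Urn 5) = 0.3636.
Prior × likelihood for each source: 0.17·0.2=0.03400, 0.24·0.6=0.1440, 0.28·0.625=0.1750, 0.1·0.5=0.05000, 0.21·0.3636=0.07636. Summing gives P(green) = 0.47936.
P(Urn 4 | green) = 0.05000 / 0.47936 = 0.104.

Posterior probability ≈ 0.104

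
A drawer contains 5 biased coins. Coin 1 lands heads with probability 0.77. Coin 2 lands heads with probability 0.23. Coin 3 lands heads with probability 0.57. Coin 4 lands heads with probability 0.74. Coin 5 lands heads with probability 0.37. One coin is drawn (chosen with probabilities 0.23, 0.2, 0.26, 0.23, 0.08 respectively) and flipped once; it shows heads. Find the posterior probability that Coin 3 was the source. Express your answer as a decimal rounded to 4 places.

Posterior probability ≈ 0.2595

P(heads|C1) = 0.77; P(heads|C2) = 0.23; P(heads|C3) = 0.57; P(heads|C4) = 0.74; P(heads|C5) = 0.37.
Prior × likelihood for each source: 0.23·0.77=0.1771, 0.2·0.23=0.04600, 0.26·0.57=0.1482, 0.23·0.74=0.1702, 0.08·0.37=0.02960. Summing gives P(heads) = 0.57110.
P(Coin 3 | heads) = 0.1482 / 0.57110 = 0.2595.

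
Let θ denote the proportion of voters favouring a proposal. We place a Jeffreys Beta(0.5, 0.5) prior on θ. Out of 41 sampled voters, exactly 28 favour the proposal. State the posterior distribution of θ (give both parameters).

Posterior: Beta(28.5, 13.5)

Observing 28 successes and 13 failures updates Beta(0.5, 0.5) by adding the success and failure counts to the two shape parameters: α = 0.5+28 = 28.5, β = 0.5+13 = 13.5.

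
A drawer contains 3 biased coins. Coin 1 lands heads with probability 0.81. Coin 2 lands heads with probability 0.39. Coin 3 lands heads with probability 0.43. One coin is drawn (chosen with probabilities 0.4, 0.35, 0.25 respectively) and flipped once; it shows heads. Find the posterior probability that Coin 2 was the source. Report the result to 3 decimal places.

P(heads|C1) = 0.81; P(heads|C2) = 0.39; P(heads|C3) = 0.43.
Prior × likelihood for each source: 0.4·0.81=0.3240, 0.35·0.39=0.1365, 0.25·0.43=0.1075. Summing gives P(heads) = 0.56800.
P(Coin 2 | heads) = 0.1365 / 0.56800 = 0.240.

Posterior probability ≈ 0.240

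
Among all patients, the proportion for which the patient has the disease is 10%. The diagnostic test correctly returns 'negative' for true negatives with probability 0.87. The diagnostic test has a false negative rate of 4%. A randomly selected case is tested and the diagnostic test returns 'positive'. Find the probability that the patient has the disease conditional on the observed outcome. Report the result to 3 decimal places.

Write H for 'the patient has the disease'. Prior odds H:¬H = 0.1/0.9 = 0.11111. For the 'positive' outcome, the likelihood ratio is 0.96/0.13 = 7.3846.
Posterior odds = 0.11111 × 7.3846 = 0.82051, so P(H|E) = 0.82051/(1+0.82051) = 0.451.

P(H | E) ≈ 0.451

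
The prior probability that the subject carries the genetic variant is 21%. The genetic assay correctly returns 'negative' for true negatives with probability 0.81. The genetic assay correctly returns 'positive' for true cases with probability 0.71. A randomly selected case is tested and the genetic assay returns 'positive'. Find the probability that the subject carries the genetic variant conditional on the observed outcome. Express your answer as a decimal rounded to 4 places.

Let H be the event that the subject carries the genetic variant. P(H) = 0.21, so P(¬H) = 0.79. With E the 'positive' result, P(E|H) = 0.71 and P(E|¬H) = 0.19.
P(E) = 0.71·0.21 + 0.19·0.79 = 0.14910 + 0.15010 = 0.29920.
By Bayes' theorem, P(H|E) = 0.14910 / 0.29920 = 0.4983.

P(H | E) ≈ 0.4983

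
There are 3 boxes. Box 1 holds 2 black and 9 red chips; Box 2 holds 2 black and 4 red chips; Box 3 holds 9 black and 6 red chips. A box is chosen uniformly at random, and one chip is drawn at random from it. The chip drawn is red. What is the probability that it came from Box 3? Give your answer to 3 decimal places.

Tabulate prior·likelihood by source: [1] prior 0.333333, lik 0.8182, product 0.2727; [2] prior 0.333333, lik 0.6667, product 0.2222; [3] prior 0.333333, lik 0.4, product 0.1333.
Normalizing constant = 0.62828; the posterior for Box 3 is its product over the sum, 0.1333/0.62828 = 0.212.

Posterior probability ≈ 0.212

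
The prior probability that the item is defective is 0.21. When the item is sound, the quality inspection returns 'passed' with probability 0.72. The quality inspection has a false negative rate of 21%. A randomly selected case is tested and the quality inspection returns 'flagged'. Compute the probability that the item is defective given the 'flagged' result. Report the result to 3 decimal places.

P(H | E) ≈ 0.429

Write H for 'the item is defective'. Prior odds H:¬H = 0.21/0.79 = 0.26582. For the 'flagged' outcome, the likelihood ratio is 0.79/0.28 = 2.8214.
Posterior odds = 0.26582 × 2.8214 = 0.75000, so P(H|E) = 0.75000/(1+0.75000) = 0.429.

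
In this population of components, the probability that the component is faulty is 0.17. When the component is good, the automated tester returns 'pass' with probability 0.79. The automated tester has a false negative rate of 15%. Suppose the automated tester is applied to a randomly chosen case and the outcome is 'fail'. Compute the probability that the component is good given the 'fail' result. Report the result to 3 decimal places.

Write H for 'the component is faulty'. Prior odds H:¬H = 0.17/0.83 = 0.20482. For the 'fail' outcome, the likelihood ratio is 0.85/0.21 = 4.0476.
Posterior odds = 0.20482 × 4.0476 = 0.82903, so P(H|E) = 0.82903/(1+0.82903) = 0.453. Then P(¬H|E) = 1 − 0.453 = 0.547.

P(¬H | E) ≈ 0.547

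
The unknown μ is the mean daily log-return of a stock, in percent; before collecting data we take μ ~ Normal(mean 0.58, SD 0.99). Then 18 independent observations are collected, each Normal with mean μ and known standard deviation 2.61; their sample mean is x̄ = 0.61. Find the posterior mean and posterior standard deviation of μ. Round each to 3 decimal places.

Posterior mean ≈ 0.602; posterior SD ≈ 0.523

Prior precision 1/τ₀² = 1/0.99² = 1.02030; data precision n/σ² = 18/2.61² = 2.64236.
Posterior precision = 1.02030 + 2.64236 = 3.66266, giving posterior SD = 1/√3.66266 = 0.523.
Posterior mean = (1.02030·0.58 + 2.64236·0.61) / 3.66266 = 0.602.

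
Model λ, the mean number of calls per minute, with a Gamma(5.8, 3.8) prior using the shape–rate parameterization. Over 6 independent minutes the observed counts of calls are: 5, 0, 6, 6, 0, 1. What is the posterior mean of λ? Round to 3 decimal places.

Posterior mean ≈ 2.429

Total count ∑xᵢ = 18 over n = 6 minutes.
Gamma is conjugate to the Poisson likelihood: posterior is Gamma(shape = 5.8+18 = 23.8, rate = 3.8+6 = 9.8).
Posterior mean = shape/rate = 23.8/9.8 = 2.429.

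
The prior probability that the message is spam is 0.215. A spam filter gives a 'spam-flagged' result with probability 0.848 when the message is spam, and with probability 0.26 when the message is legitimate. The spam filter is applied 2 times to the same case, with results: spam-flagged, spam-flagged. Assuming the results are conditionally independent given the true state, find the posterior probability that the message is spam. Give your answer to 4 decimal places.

With H the event that the message is spam, the joint likelihood of the observed sequence is P(data|H) = 0.848·0.848 = 0.71910 and P(data|¬H) = 0.26·0.26 = 0.067600.
Bayes: P(H|data) = 0.215·0.71910 / (0.215·0.71910 + 0.785·0.067600) = 0.15461/0.20767 = 0.7445.

Posterior P(H) ≈ 0.7445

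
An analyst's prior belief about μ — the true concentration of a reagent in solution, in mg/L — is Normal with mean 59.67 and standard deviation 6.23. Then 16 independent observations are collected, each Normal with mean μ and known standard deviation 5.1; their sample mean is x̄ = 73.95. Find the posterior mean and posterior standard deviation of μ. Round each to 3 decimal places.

Prior precision 1/τ₀² = 1/6.23² = 0.0257646; data precision n/σ² = 16/5.1² = 0.615148.
Posterior precision = 0.0257646 + 0.615148 = 0.640913, giving posterior SD = 1/√0.640913 = 1.249.
Posterior mean = (0.0257646·59.67 + 0.615148·73.95) / 0.640913 = 73.376.

Posterior mean ≈ 73.376; posterior SD ≈ 1.249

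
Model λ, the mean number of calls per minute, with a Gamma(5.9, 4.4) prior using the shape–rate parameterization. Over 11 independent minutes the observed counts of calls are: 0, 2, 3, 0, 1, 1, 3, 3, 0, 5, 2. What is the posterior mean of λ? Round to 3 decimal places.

Posterior mean ≈ 1.682

Total count ∑xᵢ = 20 over n = 11 minutes.
Gamma is conjugate to the Poisson likelihood: posterior is Gamma(shape = 5.9+20 = 25.9, rate = 4.4+11 = 15.4).
E[λ | data] = 25.9/15.4 = 1.682.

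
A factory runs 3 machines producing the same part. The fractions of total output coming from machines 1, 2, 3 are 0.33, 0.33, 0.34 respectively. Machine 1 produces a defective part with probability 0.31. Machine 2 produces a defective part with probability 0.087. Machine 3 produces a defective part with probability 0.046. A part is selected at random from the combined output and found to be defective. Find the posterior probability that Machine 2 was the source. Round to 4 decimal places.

Tabulate prior·likelihood by source: [1] prior 0.33, lik 0.31, product 0.1023; [2] prior 0.33, lik 0.087, product 0.02871; [3] prior 0.34, lik 0.046, product 0.01564.
Normalizing constant = 0.14665; the posterior for Machine 2 is its product over the sum, 0.02871/0.14665 = 0.1958.

Posterior probability ≈ 0.1958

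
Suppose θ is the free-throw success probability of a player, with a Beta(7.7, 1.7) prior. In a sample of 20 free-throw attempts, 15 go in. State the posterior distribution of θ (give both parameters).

Observing 15 successes and 5 failures updates Beta(7.7, 1.7) by adding the success and failure counts to the two shape parameters: α = 7.7+15 = 22.7, β = 1.7+5 = 6.7.

Posterior: Beta(22.7, 6.7)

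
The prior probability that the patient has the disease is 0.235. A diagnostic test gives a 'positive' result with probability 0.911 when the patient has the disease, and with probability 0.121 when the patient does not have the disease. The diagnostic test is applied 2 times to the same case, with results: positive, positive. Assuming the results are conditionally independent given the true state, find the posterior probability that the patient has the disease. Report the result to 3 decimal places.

Posterior P(H) ≈ 0.946

Let H be the event that the patient has the disease; start with P(H) = 0.235. P('positive'|H) = 0.911, P('positive'|¬H) = 0.121.
Update on result 1 ('positive'): P(H) ← 0.911·0.2350 / (0.911·0.2350 + 0.121·0.7650) = 0.21408/0.30665 = 0.6981.
Update on result 2 ('positive'): P(H) ← 0.911·0.6981 / (0.911·0.6981 + 0.121·0.3019) = 0.63601/0.67253 = 0.9457.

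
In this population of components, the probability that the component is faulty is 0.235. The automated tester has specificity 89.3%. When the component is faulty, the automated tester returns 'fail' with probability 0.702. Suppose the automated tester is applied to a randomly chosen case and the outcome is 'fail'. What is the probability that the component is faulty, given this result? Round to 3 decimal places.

P(H | E) ≈ 0.668

Let H be the event that the component is faulty. P(H) = 0.235, so P(¬H) = 0.765. With E the 'fail' result, P(E|H) = 0.702 and P(E|¬H) = 0.107.
P(E) = 0.702·0.235 + 0.107·0.765 = 0.16497 + 0.081855 = 0.24682.
By Bayes' theorem, P(H|E) = 0.16497 / 0.24682 = 0.668.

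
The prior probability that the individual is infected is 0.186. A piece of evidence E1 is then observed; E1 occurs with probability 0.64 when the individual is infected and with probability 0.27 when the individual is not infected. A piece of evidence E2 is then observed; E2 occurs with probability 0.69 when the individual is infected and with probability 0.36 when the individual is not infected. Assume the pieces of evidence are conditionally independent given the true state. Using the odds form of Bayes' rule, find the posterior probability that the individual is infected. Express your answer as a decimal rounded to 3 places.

Prior odds = 0.186/(1−0.186) = 0.22850. In log-odds, ln(0.22850) = -1.4762.
Add log likelihood ratios: ln(2.3704) + ln(1.9167) = 1.5136.
Posterior log-odds = 0.037420, so posterior odds = exp(0.037420) = 1.0381. Converting, P(H|E) = 1.0381/2.0381 = 0.509.

Posterior probability ≈ 0.509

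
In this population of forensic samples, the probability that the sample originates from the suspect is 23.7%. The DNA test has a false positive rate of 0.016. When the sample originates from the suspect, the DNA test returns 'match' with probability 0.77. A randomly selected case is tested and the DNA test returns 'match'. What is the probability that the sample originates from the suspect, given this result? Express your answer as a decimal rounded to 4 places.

Write H for 'the sample originates from the suspect'. Prior odds H:¬H = 0.237/0.763 = 0.31062. For the 'match' outcome, the likelihood ratio is 0.77/0.016 = 48.125.
Posterior odds = 0.31062 × 48.125 = 14.948, so P(H|E) = 14.948/(1+14.948) = 0.9373.

P(H | E) ≈ 0.9373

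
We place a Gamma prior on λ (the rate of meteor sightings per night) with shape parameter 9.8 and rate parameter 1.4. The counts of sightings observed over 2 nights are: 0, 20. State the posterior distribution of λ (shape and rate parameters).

Posterior: Gamma(shape=29.8, rate=3.4)

The Poisson likelihood adds the total count to the shape and the number of exposure periods to the rate. Here ∑xᵢ = 20 and n = 2, so shape 9.8→29.8 and rate 1.4→3.4.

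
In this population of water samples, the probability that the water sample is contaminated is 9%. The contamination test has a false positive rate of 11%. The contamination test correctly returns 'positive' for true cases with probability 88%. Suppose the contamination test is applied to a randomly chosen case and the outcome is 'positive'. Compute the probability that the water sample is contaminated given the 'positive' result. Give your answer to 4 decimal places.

Let H be the event that the water sample is contaminated. P(H) = 0.09, so P(¬H) = 0.91. With E the 'positive' result, P(E|H) = 0.88 and P(E|¬H) = 0.11.
P(E) = 0.88·0.09 + 0.11·0.91 = 0.079200 + 0.10010 = 0.17930.
By Bayes' theorem, P(H|E) = 0.079200 / 0.17930 = 0.4417.

P(H | E) ≈ 0.4417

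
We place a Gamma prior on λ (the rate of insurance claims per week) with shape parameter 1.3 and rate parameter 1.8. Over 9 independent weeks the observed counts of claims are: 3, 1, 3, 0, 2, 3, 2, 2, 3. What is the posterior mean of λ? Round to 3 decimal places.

The Poisson likelihood adds the total count to the shape and the number of exposure periods to the rate. Here ∑xᵢ = 19 and n = 9, so shape 1.3→20.3 and rate 1.8→10.8.
Posterior mean = shape/rate = 20.3/10.8 = 1.880.

Posterior mean ≈ 1.880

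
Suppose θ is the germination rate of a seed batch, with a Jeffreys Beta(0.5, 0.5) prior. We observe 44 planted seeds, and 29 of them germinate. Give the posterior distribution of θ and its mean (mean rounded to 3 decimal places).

Posterior: Beta(29.5, 15.5); mean ≈ 0.656

The binomial likelihood is conjugate to the Beta prior: with 29 successes and 15 failures, the posterior is Beta(0.5+29, 0.5+15) = Beta(29.5, 15.5).
E[θ | data] = 29.5/(29.5+15.5) = 0.656.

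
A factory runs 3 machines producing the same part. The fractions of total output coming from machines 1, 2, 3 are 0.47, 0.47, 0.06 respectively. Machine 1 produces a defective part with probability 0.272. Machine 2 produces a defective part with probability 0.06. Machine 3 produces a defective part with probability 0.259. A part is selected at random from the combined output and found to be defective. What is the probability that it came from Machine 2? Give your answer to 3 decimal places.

Posterior probability ≈ 0.164

P(defective|M1) = 0.272; P(defective|M2) = 0.06; P(defective|M3) = 0.259.
Prior × likelihood for each source: 0.47·0.272=0.1278, 0.47·0.06=0.02820, 0.06·0.259=0.01554. Summing gives P(defective) = 0.17158.
P(Machine 2 | defective) = 0.02820 / 0.17158 = 0.164.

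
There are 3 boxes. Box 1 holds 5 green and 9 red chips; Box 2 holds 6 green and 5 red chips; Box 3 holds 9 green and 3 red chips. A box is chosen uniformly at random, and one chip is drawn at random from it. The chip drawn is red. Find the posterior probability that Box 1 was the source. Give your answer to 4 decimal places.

P(red|Box 1) = 0.6429; P(red|Box 2) = 0.4545; P(red|Box 3) = 0.25.
Prior × likelihood for each source: 0.333333·0.6429=0.2143, 0.333333·0.4545=0.1515, 0.333333·0.25=0.08333. Summing gives P(red) = 0.44913.
P(Box 1 | red) = 0.2143 / 0.44913 = 0.4771.

Posterior probability ≈ 0.4771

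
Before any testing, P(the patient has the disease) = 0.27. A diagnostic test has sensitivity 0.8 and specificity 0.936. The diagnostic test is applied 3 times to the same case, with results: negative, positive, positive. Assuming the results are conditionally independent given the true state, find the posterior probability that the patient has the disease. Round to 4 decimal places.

Posterior P(H) ≈ 0.9251

Let H be the event that the patient has the disease; start with P(H) = 0.27. P('positive'|H) = 0.8, P('positive'|¬H) = 0.064.
Update on result 1 ('negative'): P(H) ← 0.2·0.2700 / (0.2·0.2700 + 0.936·0.7300) = 0.054000/0.73728 = 0.0732.
Update on result 2 ('positive'): P(H) ← 0.8·0.0732 / (0.8·0.0732 + 0.064·0.9268) = 0.058594/0.11791 = 0.4970.
Update on result 3 ('positive'): P(H) ← 0.8·0.4970 / (0.8·0.4970 + 0.064·0.5030) = 0.39756/0.42976 = 0.9251.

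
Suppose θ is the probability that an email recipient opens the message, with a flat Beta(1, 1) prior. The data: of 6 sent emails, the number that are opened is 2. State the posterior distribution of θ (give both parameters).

Posterior: Beta(3, 5)

The binomial likelihood is conjugate to the Beta prior: with 2 successes and 4 failures, the posterior is Beta(1+2, 1+4) = Beta(3, 5).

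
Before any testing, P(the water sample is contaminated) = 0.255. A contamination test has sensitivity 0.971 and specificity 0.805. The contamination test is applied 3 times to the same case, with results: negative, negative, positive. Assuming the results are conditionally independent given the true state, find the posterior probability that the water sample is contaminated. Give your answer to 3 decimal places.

Let H be the event that the water sample is contaminated; start with P(H) = 0.255. P('positive'|H) = 0.971, P('positive'|¬H) = 0.195.
Update on result 1 ('negative'): P(H) ← 0.029·0.2550 / (0.029·0.2550 + 0.805·0.7450) = 0.0073950/0.60712 = 0.0122.
Update on result 2 ('negative'): P(H) ← 0.029·0.0122 / (0.029·0.0122 + 0.805·0.9878) = 0.00035323/0.79555 = 0.0004.
Update on result 3 ('positive'): P(H) ← 0.971·0.0004 / (0.971·0.0004 + 0.195·0.9996) = 0.00043114/0.19534 = 0.0022.

Posterior P(H) ≈ 0.002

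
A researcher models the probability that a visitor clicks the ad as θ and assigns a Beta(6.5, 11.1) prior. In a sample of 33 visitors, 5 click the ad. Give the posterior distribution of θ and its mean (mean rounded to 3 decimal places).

Posterior: Beta(11.5, 39.1); mean ≈ 0.227

Observing 5 successes and 28 failures updates Beta(6.5, 11.1) by adding the success and failure counts to the two shape parameters: α = 6.5+5 = 11.5, β = 11.1+28 = 39.1.
Posterior mean = α/(α+β) = 11.5/50.6 = 0.227.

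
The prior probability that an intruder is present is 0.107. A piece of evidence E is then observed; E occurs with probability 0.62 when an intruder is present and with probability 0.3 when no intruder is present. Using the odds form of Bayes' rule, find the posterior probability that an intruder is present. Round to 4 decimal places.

Posterior probability ≈ 0.1985

Prior odds = 0.107/(1−0.107) = 0.11982.
Likelihood ratio for E = 0.62/0.3 = 2.0667.
Posterior odds = prior odds × LR = 0.24763.
Posterior probability = odds/(1+odds) = 0.24763/1.2476 = 0.1985.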